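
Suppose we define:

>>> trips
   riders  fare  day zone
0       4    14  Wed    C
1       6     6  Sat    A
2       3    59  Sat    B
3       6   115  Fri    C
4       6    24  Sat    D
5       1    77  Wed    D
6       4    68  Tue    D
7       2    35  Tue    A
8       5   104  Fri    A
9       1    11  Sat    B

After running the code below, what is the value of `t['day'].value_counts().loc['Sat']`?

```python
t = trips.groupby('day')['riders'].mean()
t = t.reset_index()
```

group by day, mean of riders:
day
Fri    5.5
Sat    4.0
Tue    3.0
Wed    2.5
Name: riders, dtype: float64
reset_index():
   day  riders
0  Fri     5.5
1  Sat     4.0
2  Tue     3.0
3  Wed     2.5
value_counts of day:
day
Fri    1
Sat    1
Tue    1
Wed    1
Name: count, dtype: int64
Reading off the value at index 'Sat', we get 1.

1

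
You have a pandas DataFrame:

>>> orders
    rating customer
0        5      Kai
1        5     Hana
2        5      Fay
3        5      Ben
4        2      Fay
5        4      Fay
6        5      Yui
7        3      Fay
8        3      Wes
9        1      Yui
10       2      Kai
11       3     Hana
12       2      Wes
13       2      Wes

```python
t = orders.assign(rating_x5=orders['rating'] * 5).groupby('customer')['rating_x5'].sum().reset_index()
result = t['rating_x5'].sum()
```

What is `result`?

add column rating_x5 = orders['rating'] * 5:
    rating customer  rating_x5
0        5      Kai         25
1        5     Hana         25
2        5      Fay         25
3        5      Ben         25
4        2      Fay         10
5        4      Fay         20
6        5      Yui         25
7        3      Fay         15
8        3      Wes         15
9        1      Yui          5
10       2      Kai         10
11       3     Hana         15
12       2      Wes         10
13       2      Wes         10
group by customer, sum of rating_x5:
customer
Ben     25
Fay     70
Hana    40
Kai     35
Wes     35
Yui     30
Name: rating_x5, dtype: int64
reset_index():
  customer  rating_x5
0      Ben         25
1      Fay         70
2     Hana         40
3      Kai         35
4      Wes         35
5      Yui         30

235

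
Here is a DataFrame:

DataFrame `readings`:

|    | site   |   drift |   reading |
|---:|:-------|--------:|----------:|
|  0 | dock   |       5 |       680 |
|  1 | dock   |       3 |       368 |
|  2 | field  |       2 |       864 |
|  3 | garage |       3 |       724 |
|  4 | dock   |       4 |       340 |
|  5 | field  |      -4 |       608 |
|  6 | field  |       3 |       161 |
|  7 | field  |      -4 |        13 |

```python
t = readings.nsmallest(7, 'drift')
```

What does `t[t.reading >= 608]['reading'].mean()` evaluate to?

take 7 rows with smallest drift:
     site  drift  reading
5   field     -4      608
7   field     -4       13
2   field      2      864
1    dock      3      368
3  garage      3      724
6   field      3      161
4    dock      4      340
filter rows where reading >= 608:
     site  drift  reading
5   field     -4      608
2   field      2      864
3  garage      3      724

732.0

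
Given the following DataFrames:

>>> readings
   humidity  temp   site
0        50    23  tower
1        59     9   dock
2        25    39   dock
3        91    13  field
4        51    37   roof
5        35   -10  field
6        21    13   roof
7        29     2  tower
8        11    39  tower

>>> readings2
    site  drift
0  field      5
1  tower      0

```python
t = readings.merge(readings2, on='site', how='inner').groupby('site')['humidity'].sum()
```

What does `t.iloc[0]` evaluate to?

126

merge on 'site' (how='inner') → 5 rows:
   humidity  temp   site  drift
0        50    23  tower      0
1        91    13  field      5
2        35   -10  field      5
3        29     2  tower      0
4        11    39  tower      0
group by site, sum of humidity:
site
field    126
tower     90
Name: humidity, dtype: int64
value at position 0 → 126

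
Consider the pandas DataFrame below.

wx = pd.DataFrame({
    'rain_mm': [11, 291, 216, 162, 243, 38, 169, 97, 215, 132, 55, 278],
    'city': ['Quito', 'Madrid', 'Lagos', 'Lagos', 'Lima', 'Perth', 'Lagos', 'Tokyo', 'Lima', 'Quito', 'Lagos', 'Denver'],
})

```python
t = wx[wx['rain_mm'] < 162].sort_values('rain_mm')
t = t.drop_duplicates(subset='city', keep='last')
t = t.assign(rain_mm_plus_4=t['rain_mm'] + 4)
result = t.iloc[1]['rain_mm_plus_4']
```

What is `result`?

59

filter rows where rain_mm < 162:
    rain_mm   city
0        11  Quito
5        38  Perth
7        97  Tokyo
9       132  Quito
10       55  Lagos
sort by rain_mm:
    rain_mm   city
0        11  Quito
5        38  Perth
10       55  Lagos
7        97  Tokyo
9       132  Quito
drop duplicate city (keep=last):
    rain_mm   city
5        38  Perth
10       55  Lagos
7        97  Tokyo
9       132  Quito
add column rain_mm_plus_4 = t['rain_mm'] + 4:
    rain_mm   city  rain_mm_plus_4
5        38  Perth              42
10       55  Lagos              59
7        97  Tokyo             101
9       132  Quito             136
The value at position 1, column 'rain_mm_plus_4' is 59.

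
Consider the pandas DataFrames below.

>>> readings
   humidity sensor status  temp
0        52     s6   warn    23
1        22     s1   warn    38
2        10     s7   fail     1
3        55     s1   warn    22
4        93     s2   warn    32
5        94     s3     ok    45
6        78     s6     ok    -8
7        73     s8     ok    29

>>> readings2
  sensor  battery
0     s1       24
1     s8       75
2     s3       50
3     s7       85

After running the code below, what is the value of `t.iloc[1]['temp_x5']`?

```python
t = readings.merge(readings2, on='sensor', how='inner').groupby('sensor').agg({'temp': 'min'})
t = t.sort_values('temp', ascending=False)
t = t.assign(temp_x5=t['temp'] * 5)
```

145

merge on 'sensor' (how='inner') → 5 rows:
   humidity sensor status  temp  battery
0        22     s1   warn    38       24
1        10     s7   fail     1       85
2        55     s1   warn    22       24
3        94     s3     ok    45       50
4        73     s8     ok    29       75
group by sensor, min of temp:
        temp
sensor      
s1        22
s3        45
s7         1
s8        29
sort by temp descending:
        temp
sensor      
s3        45
s8        29
s1        22
s7         1
add column temp_x5 = t['temp'] * 5:
        temp  temp_x5
sensor               
s3        45      225
s8        29      145
s1        22      110
s7         1        5
Then the value at position 1, column 'temp_x5': 145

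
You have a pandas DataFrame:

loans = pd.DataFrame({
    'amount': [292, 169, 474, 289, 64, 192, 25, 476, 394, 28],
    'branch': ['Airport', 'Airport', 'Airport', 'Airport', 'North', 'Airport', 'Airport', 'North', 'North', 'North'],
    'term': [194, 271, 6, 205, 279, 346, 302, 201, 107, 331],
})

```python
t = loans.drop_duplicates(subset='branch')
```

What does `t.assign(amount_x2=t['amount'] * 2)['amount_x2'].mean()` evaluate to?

356.0

drop duplicate branch (keep=first):
   amount   branch  term
0     292  Airport   194
4      64    North   279
add column amount_x2 = t['amount'] * 2:
   amount   branch  term  amount_x2
0     292  Airport   194        584
4      64    North   279        128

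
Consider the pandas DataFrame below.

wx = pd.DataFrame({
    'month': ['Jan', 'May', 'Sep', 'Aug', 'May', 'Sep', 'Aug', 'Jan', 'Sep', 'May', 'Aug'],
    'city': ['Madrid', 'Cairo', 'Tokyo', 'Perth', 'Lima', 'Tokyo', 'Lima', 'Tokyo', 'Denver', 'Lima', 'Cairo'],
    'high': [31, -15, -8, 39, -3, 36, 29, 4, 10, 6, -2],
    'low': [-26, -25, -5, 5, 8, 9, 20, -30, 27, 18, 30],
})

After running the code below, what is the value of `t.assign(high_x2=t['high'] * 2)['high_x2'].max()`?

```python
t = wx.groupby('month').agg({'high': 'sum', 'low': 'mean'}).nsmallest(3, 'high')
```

76

group by month: sum(high), mean(low):
       high        low
month                 
Aug      66  18.333333
Jan      35 -28.000000
May     -12   0.333333
Sep      38  10.333333
take 3 rows with smallest high:
       high        low
month                 
May     -12   0.333333
Jan      35 -28.000000
Sep      38  10.333333
add column high_x2 = t['high'] * 2:
       high        low  high_x2
month                          
May     -12   0.333333      -24
Jan      35 -28.000000       70
Sep      38  10.333333       76
Taking the max of column 'high_x2' gives 76.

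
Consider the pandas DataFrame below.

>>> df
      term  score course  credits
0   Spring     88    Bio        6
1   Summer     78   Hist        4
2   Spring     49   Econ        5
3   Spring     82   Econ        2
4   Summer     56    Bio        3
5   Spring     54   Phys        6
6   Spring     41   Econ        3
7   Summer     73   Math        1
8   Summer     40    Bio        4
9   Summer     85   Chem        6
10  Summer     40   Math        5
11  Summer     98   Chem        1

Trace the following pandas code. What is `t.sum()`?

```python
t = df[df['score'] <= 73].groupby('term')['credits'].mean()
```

7.91666666667

filter rows where score <= 73:
      term  score course  credits
2   Spring     49   Econ        5
4   Summer     56    Bio        3
5   Spring     54   Phys        6
6   Spring     41   Econ        3
7   Summer     73   Math        1
8   Summer     40    Bio        4
10  Summer     40   Math        5
group by term, mean of credits:
term
Spring    4.666667
Summer    3.250000
Name: credits, dtype: float64
sum of the resulting series → 7.91666666667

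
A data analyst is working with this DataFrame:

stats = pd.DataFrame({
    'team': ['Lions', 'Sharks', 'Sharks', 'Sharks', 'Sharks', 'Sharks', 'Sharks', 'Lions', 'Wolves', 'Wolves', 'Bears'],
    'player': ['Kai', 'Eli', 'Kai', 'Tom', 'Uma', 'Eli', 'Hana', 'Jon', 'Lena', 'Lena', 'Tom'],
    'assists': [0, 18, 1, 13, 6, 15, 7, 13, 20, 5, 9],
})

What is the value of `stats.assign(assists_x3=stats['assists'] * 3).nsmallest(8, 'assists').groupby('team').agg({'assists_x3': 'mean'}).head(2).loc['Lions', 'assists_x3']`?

add column assists_x3 = stats['assists'] * 3:
      team player  assists  assists_x3
0    Lions    Kai        0           0
1   Sharks    Eli       18          54
2   Sharks    Kai        1           3
3   Sharks    Tom       13          39
4   Sharks    Uma        6          18
5   Sharks    Eli       15          45
6   Sharks   Hana        7          21
7    Lions    Jon       13          39
8   Wolves   Lena       20          60
9   Wolves   Lena        5          15
10   Bears    Tom        9          27
take 8 rows with smallest assists:
      team player  assists  assists_x3
0    Lions    Kai        0           0
2   Sharks    Kai        1           3
9   Wolves   Lena        5          15
4   Sharks    Uma        6          18
6   Sharks   Hana        7          21
10   Bears    Tom        9          27
3   Sharks    Tom       13          39
7    Lions    Jon       13          39
group by team, mean of assists_x3:
        assists_x3
team              
Bears        27.00
Lions        19.50
Sharks       20.25
Wolves       15.00
take first 2 rows:
       assists_x3
team             
Bears        27.0
Lions        19.5
Reading off the value at row 'Lions', column 'assists_x3', we get 19.5.

19.5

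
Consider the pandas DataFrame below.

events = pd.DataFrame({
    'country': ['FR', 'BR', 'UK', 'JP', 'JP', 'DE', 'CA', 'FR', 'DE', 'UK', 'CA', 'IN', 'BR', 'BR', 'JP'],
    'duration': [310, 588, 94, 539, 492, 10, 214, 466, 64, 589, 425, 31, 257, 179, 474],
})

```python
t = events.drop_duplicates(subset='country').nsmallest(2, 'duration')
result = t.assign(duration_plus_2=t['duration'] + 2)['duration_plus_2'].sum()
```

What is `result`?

45

drop duplicate country (keep=first):
   country  duration
0       FR       310
1       BR       588
2       UK        94
3       JP       539
5       DE        10
6       CA       214
11      IN        31
take 2 rows with smallest duration:
   country  duration
5       DE        10
11      IN        31
add column duration_plus_2 = t['duration'] + 2:
   country  duration  duration_plus_2
5       DE        10               12
11      IN        31               33
Finally, sum of column 'duration_plus_2' = 45.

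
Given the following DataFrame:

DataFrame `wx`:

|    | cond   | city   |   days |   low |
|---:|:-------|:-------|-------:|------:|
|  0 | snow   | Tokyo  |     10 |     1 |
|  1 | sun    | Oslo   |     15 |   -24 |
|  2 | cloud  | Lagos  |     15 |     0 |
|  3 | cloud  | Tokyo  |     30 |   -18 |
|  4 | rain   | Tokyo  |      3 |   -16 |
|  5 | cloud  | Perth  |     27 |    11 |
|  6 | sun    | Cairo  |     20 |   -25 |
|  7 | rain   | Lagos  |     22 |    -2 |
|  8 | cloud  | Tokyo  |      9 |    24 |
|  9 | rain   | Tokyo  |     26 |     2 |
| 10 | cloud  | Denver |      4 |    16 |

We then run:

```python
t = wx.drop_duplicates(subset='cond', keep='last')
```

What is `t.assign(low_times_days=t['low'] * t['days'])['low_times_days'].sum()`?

drop duplicate cond (keep=last):
     cond    city  days  low
0    snow   Tokyo    10    1
6     sun   Cairo    20  -25
9    rain   Tokyo    26    2
10  cloud  Denver     4   16
add column low_times_days = t['low'] * t['days']:
     cond    city  days  low  low_times_days
0    snow   Tokyo    10    1              10
6     sun   Cairo    20  -25            -500
9    rain   Tokyo    26    2              52
10  cloud  Denver     4   16              64
Taking the sum of column 'low_times_days' gives -374.

-374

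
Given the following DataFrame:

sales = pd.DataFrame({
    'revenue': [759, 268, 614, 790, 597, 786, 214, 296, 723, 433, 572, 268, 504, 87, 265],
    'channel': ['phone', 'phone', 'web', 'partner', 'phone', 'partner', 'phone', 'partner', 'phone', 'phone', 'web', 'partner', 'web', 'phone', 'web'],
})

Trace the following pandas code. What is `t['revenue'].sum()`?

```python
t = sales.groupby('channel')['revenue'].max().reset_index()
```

2163

group by channel, max of revenue:
channel
partner    790
phone      759
web        614
Name: revenue, dtype: int64
reset_index():
   channel  revenue
0  partner      790
1    phone      759
2      web      614
So sum() = 2163.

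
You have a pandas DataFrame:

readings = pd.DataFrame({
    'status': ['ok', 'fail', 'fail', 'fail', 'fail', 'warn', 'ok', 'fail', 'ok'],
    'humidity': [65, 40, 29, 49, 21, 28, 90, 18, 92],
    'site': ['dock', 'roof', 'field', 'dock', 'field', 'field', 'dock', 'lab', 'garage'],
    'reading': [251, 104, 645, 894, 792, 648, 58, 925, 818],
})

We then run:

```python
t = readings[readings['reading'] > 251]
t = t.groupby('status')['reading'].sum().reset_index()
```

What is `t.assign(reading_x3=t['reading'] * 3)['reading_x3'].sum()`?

filter rows where reading > 251:
  status  humidity    site  reading
2   fail        29   field      645
3   fail        49    dock      894
4   fail        21   field      792
5   warn        28   field      648
7   fail        18     lab      925
8     ok        92  garage      818
group by status, sum of reading:
status
fail    3256
ok       818
warn     648
Name: reading, dtype: int64
reset_index():
  status  reading
0   fail     3256
1     ok      818
2   warn      648
add column reading_x3 = t['reading'] * 3:
  status  reading  reading_x3
0   fail     3256        9768
1     ok      818        2454
2   warn      648        1944

14166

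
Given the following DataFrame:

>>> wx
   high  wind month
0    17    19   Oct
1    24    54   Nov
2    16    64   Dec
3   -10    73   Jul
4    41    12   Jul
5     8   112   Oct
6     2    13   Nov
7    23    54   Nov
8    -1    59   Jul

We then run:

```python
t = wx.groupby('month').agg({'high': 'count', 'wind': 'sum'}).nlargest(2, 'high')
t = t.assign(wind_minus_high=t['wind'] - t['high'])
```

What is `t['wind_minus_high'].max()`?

group by month: count(high), sum(wind):
       high  wind
month            
Dec       1    64
Jul       3   144
Nov       3   121
Oct       2   131
take 2 rows with largest high:
       high  wind
month            
Jul       3   144
Nov       3   121
add column wind_minus_high = t['wind'] - t['high']:
       high  wind  wind_minus_high
month                             
Jul       3   144              141
Nov       3   121              118

141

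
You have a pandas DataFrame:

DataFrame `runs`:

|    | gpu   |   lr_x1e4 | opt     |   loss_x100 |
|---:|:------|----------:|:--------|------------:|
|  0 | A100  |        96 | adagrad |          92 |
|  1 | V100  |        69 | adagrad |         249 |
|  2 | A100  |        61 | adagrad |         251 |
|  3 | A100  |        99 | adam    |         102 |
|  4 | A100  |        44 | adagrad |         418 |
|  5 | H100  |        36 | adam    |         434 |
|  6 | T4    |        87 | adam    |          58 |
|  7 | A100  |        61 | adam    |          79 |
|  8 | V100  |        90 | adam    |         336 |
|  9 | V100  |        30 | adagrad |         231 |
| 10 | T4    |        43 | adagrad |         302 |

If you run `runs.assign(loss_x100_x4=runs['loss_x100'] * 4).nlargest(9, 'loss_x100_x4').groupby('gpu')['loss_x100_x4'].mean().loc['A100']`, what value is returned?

add column loss_x100_x4 = runs['loss_x100'] * 4:
     gpu  lr_x1e4      opt  loss_x100  loss_x100_x4
0   A100       96  adagrad         92           368
1   V100       69  adagrad        249           996
2   A100       61  adagrad        251          1004
3   A100       99     adam        102           408
4   A100       44  adagrad        418          1672
5   H100       36     adam        434          1736
6     T4       87     adam         58           232
7   A100       61     adam         79           316
8   V100       90     adam        336          1344
9   V100       30  adagrad        231           924
10    T4       43  adagrad        302          1208
take 9 rows with largest loss_x100_x4:
     gpu  lr_x1e4      opt  loss_x100  loss_x100_x4
5   H100       36     adam        434          1736
4   A100       44  adagrad        418          1672
8   V100       90     adam        336          1344
10    T4       43  adagrad        302          1208
2   A100       61  adagrad        251          1004
1   V100       69  adagrad        249           996
9   V100       30  adagrad        231           924
3   A100       99     adam        102           408
0   A100       96  adagrad         92           368
group by gpu, mean of loss_x100_x4:
gpu
A100     863.0
H100    1736.0
T4      1208.0
V100    1088.0
Name: loss_x100_x4, dtype: float64
The value at index 'A100' is 863.0.

863.0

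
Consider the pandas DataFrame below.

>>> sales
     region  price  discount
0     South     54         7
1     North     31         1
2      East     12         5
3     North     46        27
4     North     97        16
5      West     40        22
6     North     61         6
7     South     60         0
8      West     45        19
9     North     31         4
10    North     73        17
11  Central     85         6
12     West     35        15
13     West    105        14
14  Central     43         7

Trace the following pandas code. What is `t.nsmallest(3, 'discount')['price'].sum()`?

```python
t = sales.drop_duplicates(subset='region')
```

128

drop duplicate region (keep=first):
     region  price  discount
0     South     54         7
1     North     31         1
2      East     12         5
5      West     40        22
11  Central     85         6
take 3 rows with smallest discount:
     region  price  discount
1     North     31         1
2      East     12         5
11  Central     85         6
Reading off the sum of column 'price', we get 128.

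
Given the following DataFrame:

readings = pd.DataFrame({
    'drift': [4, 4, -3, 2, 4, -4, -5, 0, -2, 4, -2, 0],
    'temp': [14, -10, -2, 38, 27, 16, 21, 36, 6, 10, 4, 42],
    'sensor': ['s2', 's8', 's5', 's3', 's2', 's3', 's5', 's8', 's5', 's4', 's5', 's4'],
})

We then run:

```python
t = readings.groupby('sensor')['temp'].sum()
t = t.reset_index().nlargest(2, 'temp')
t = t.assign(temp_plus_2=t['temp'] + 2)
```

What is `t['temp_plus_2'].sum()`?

group by sensor, sum of temp:
sensor
s2    41
s3    54
s4    52
s5    29
s8    26
Name: temp, dtype: int64
reset_index():
  sensor  temp
0     s2    41
1     s3    54
2     s4    52
3     s5    29
4     s8    26
take 2 rows with largest temp:
  sensor  temp
1     s3    54
2     s4    52
add column temp_plus_2 = t['temp'] + 2:
  sensor  temp  temp_plus_2
1     s3    54           56
2     s4    52           54
Taking the sum of column 'temp_plus_2' gives 110.

110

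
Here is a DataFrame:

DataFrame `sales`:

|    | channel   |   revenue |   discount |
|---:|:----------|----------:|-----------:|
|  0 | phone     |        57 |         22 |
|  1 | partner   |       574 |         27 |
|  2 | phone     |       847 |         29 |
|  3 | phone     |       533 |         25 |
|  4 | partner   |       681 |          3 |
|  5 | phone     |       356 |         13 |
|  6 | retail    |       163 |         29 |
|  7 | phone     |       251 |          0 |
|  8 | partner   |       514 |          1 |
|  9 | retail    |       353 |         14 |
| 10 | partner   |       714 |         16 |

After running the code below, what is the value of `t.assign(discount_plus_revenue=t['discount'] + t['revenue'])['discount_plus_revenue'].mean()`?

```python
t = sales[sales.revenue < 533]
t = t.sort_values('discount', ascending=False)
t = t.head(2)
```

135.5

filter rows where revenue < 533:
   channel  revenue  discount
0    phone       57        22
5    phone      356        13
6   retail      163        29
7    phone      251         0
8  partner      514         1
9   retail      353        14
sort by discount descending:
   channel  revenue  discount
6   retail      163        29
0    phone       57        22
9   retail      353        14
5    phone      356        13
8  partner      514         1
7    phone      251         0
take first 2 rows:
  channel  revenue  discount
6  retail      163        29
0   phone       57        22
add column discount_plus_revenue = t['discount'] + t['revenue']:
  channel  revenue  discount  discount_plus_revenue
6  retail      163        29                    192
0   phone       57        22                     79
Reading off the mean of column 'discount_plus_revenue', we get 135.5.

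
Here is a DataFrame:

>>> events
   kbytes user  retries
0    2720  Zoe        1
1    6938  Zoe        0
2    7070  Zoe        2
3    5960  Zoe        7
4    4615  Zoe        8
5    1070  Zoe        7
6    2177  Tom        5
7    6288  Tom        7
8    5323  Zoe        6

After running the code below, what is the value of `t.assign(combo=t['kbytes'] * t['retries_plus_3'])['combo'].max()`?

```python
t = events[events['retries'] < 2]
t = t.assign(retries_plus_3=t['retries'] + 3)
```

20814

filter rows where retries < 2:
   kbytes user  retries
0    2720  Zoe        1
1    6938  Zoe        0
add column retries_plus_3 = t['retries'] + 3:
   kbytes user  retries  retries_plus_3
0    2720  Zoe        1               4
1    6938  Zoe        0               3
add column combo = t['kbytes'] * t['retries_plus_3']:
   kbytes user  retries  retries_plus_3  combo
0    2720  Zoe        1               4  10880
1    6938  Zoe        0               3  20814
Finally, max of column 'combo' = 20814.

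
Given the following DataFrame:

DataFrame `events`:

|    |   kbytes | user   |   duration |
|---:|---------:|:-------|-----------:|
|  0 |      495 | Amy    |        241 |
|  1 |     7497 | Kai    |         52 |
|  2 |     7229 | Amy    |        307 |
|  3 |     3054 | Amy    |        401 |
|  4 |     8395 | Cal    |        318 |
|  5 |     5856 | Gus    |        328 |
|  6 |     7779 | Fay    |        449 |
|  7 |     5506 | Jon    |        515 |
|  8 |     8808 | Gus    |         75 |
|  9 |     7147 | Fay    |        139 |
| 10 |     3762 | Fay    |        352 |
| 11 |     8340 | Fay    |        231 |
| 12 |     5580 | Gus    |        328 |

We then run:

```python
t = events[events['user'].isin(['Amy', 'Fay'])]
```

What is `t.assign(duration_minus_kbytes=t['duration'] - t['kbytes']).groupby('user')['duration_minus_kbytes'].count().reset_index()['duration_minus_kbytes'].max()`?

filter rows where user in ['Amy', 'Fay']:
    kbytes user  duration
0      495  Amy       241
2     7229  Amy       307
3     3054  Amy       401
6     7779  Fay       449
9     7147  Fay       139
10    3762  Fay       352
11    8340  Fay       231
add column duration_minus_kbytes = t['duration'] - t['kbytes']:
    kbytes user  duration  duration_minus_kbytes
0      495  Amy       241                   -254
2     7229  Amy       307                  -6922
3     3054  Amy       401                  -2653
6     7779  Fay       449                  -7330
9     7147  Fay       139                  -7008
10    3762  Fay       352                  -3410
11    8340  Fay       231                  -8109
group by user, count of duration_minus_kbytes:
user
Amy    3
Fay    4
Name: duration_minus_kbytes, dtype: int64
reset_index():
  user  duration_minus_kbytes
0  Amy                      3
1  Fay                      4
Then the max of column 'duration_minus_kbytes': 4

4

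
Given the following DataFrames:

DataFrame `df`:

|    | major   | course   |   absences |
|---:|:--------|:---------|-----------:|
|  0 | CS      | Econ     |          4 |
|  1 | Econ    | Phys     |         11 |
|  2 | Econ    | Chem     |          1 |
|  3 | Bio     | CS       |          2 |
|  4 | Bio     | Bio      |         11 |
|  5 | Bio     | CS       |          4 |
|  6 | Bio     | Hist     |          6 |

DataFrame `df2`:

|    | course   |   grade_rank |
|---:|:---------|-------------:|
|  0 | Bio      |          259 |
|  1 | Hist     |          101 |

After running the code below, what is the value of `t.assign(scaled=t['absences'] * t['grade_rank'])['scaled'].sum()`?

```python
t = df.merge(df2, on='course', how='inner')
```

3455

merge on 'course' (how='inner') → 2 rows:
  major course  absences  grade_rank
0   Bio    Bio        11         259
1   Bio   Hist         6         101
add column scaled = t['absences'] * t['grade_rank']:
  major course  absences  grade_rank  scaled
0   Bio    Bio        11         259    2849
1   Bio   Hist         6         101     606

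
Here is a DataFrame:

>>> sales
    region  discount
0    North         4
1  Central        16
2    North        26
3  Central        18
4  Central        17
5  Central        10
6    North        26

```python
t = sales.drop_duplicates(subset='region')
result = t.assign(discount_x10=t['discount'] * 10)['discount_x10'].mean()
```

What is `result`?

100.0

drop duplicate region (keep=first):
    region  discount
0    North         4
1  Central        16
add column discount_x10 = t['discount'] * 10:
    region  discount  discount_x10
0    North         4            40
1  Central        16           160
Then the mean of column 'discount_x10': 100.0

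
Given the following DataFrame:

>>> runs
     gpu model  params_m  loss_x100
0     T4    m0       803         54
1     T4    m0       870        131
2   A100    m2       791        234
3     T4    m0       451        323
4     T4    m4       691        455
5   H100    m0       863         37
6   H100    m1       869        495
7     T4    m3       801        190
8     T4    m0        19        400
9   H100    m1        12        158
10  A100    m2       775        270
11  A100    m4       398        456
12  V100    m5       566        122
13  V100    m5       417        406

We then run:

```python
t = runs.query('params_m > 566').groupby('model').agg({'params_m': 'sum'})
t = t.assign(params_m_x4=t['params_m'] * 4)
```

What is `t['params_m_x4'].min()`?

2764

filter rows where params_m > 566:
     gpu model  params_m  loss_x100
0     T4    m0       803         54
1     T4    m0       870        131
2   A100    m2       791        234
4     T4    m4       691        455
5   H100    m0       863         37
6   H100    m1       869        495
7     T4    m3       801        190
10  A100    m2       775        270
group by model, sum of params_m:
       params_m
model          
m0         2536
m1          869
m2         1566
m3          801
m4          691
add column params_m_x4 = t['params_m'] * 4:
       params_m  params_m_x4
model                       
m0         2536        10144
m1          869         3476
m2         1566         6264
m3          801         3204
m4          691         2764
The min of column 'params_m_x4' is 2764.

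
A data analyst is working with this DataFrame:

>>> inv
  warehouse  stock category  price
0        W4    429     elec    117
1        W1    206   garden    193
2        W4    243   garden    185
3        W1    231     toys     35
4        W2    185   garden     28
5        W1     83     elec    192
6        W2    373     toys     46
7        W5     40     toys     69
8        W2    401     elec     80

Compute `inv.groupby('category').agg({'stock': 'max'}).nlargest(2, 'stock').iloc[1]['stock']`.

group by category, max of stock:
          stock
category       
elec        429
garden      243
toys        373
take 2 rows with largest stock:
          stock
category       
elec        429
toys        373
Reading off the value at position 1, column 'stock', we get 373.

373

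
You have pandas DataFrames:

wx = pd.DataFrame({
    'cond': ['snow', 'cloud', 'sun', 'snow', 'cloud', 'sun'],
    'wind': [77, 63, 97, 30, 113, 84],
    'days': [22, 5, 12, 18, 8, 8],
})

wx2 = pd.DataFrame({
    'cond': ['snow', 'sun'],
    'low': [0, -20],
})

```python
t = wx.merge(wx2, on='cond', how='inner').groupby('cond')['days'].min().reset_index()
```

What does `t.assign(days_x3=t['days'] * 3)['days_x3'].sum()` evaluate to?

78

merge on 'cond' (how='inner') → 4 rows:
   cond  wind  days  low
0  snow    77    22    0
1   sun    97    12  -20
2  snow    30    18    0
3   sun    84     8  -20
group by cond, min of days:
cond
snow    18
sun      8
Name: days, dtype: int64
reset_index():
   cond  days
0  snow    18
1   sun     8
add column days_x3 = t['days'] * 3:
   cond  days  days_x3
0  snow    18       54
1   sun     8       24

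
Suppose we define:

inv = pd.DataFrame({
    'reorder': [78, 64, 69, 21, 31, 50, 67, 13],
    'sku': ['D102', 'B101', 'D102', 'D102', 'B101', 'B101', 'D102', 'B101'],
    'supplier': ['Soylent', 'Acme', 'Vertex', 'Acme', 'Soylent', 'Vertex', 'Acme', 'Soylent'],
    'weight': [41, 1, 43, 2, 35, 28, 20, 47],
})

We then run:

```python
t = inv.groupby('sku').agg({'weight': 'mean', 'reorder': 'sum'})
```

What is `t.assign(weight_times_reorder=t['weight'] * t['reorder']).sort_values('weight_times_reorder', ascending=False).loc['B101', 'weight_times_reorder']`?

group by sku: mean(weight), sum(reorder):
      weight  reorder
sku                  
B101   27.75      158
D102   26.50      235
add column weight_times_reorder = t['weight'] * t['reorder']:
      weight  reorder  weight_times_reorder
sku                                        
B101   27.75      158                4384.5
D102   26.50      235                6227.5
sort by weight_times_reorder descending:
      weight  reorder  weight_times_reorder
sku                                        
D102   26.50      235                6227.5
B101   27.75      158                4384.5
The value at row 'B101', column 'weight_times_reorder' is 4384.5.

4384.5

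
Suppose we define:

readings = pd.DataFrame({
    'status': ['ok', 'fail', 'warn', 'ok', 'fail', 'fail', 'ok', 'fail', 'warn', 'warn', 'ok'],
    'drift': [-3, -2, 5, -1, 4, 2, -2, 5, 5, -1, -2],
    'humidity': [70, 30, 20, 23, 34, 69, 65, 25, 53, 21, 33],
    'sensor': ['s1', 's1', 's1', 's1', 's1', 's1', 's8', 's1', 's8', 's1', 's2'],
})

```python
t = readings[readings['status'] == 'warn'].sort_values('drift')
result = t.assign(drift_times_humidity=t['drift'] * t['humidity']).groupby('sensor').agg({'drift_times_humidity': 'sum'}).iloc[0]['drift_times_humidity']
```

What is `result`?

filter rows where status == 'warn':
  status  drift  humidity sensor
2   warn      5        20     s1
8   warn      5        53     s8
9   warn     -1        21     s1
sort by drift:
  status  drift  humidity sensor
9   warn     -1        21     s1
2   warn      5        20     s1
8   warn      5        53     s8
add column drift_times_humidity = t['drift'] * t['humidity']:
  status  drift  humidity sensor  drift_times_humidity
9   warn     -1        21     s1                   -21
2   warn      5        20     s1                   100
8   warn      5        53     s8                   265
group by sensor, sum of drift_times_humidity:
        drift_times_humidity
sensor                      
s1                        79
s8                       265
So iloc[0]['drift_times_humidity'] = 79.

79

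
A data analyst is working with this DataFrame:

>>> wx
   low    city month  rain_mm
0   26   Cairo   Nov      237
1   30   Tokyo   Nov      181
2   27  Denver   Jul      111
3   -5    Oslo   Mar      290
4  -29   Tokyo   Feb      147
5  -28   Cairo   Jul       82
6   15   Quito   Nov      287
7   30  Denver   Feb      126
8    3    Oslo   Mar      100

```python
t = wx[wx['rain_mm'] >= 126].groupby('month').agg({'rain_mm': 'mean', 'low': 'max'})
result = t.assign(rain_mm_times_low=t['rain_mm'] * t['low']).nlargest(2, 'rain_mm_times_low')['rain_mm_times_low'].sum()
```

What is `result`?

11145.0

filter rows where rain_mm >= 126:
   low    city month  rain_mm
0   26   Cairo   Nov      237
1   30   Tokyo   Nov      181
3   -5    Oslo   Mar      290
4  -29   Tokyo   Feb      147
6   15   Quito   Nov      287
7   30  Denver   Feb      126
group by month: mean(rain_mm), max(low):
       rain_mm  low
month              
Feb      136.5   30
Mar      290.0   -5
Nov      235.0   30
add column rain_mm_times_low = t['rain_mm'] * t['low']:
       rain_mm  low  rain_mm_times_low
month                                 
Feb      136.5   30             4095.0
Mar      290.0   -5            -1450.0
Nov      235.0   30             7050.0
take 2 rows with largest rain_mm_times_low:
       rain_mm  low  rain_mm_times_low
month                                 
Nov      235.0   30             7050.0
Feb      136.5   30             4095.0
Finally, sum of column 'rain_mm_times_low' = 11145.0.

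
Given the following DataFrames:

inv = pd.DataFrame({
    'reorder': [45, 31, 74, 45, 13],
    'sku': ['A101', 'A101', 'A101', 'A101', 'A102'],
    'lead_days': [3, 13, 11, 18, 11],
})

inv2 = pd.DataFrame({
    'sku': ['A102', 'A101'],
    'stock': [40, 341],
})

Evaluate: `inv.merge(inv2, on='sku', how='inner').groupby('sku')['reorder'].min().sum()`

merge on 'sku' (how='inner') → 5 rows:
   reorder   sku  lead_days  stock
0       45  A101          3    341
1       31  A101         13    341
2       74  A101         11    341
3       45  A101         18    341
4       13  A102         11     40
group by sku, min of reorder:
sku
A101    31
A102    13
Name: reorder, dtype: int64
The sum of the resulting series is 44.

44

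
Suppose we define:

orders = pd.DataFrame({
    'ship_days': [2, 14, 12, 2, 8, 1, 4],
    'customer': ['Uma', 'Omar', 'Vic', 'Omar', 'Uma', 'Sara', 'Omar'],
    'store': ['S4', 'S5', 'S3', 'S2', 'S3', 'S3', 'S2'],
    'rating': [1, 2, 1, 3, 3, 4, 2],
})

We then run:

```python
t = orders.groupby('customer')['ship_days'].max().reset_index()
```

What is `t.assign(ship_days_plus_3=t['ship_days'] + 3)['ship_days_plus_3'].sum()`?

group by customer, max of ship_days:
customer
Omar    14
Sara     1
Uma      8
Vic     12
Name: ship_days, dtype: int64
reset_index():
  customer  ship_days
0     Omar         14
1     Sara          1
2      Uma          8
3      Vic         12
add column ship_days_plus_3 = t['ship_days'] + 3:
  customer  ship_days  ship_days_plus_3
0     Omar         14                17
1     Sara          1                 4
2      Uma          8                11
3      Vic         12                15
So sum() = 47.

47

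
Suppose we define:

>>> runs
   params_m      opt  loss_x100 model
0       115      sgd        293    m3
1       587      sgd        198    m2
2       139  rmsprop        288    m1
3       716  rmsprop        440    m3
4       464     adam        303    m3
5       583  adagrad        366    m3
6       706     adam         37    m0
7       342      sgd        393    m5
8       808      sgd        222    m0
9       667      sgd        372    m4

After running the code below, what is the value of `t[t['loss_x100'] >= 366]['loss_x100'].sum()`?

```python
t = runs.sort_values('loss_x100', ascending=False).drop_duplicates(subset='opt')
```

sort by loss_x100 descending:
   params_m      opt  loss_x100 model
3       716  rmsprop        440    m3
7       342      sgd        393    m5
9       667      sgd        372    m4
5       583  adagrad        366    m3
4       464     adam        303    m3
0       115      sgd        293    m3
2       139  rmsprop        288    m1
8       808      sgd        222    m0
1       587      sgd        198    m2
6       706     adam         37    m0
drop duplicate opt (keep=first):
   params_m      opt  loss_x100 model
3       716  rmsprop        440    m3
7       342      sgd        393    m5
5       583  adagrad        366    m3
4       464     adam        303    m3
filter rows where loss_x100 >= 366:
   params_m      opt  loss_x100 model
3       716  rmsprop        440    m3
7       342      sgd        393    m5
5       583  adagrad        366    m3
So sum() = 1199.

1199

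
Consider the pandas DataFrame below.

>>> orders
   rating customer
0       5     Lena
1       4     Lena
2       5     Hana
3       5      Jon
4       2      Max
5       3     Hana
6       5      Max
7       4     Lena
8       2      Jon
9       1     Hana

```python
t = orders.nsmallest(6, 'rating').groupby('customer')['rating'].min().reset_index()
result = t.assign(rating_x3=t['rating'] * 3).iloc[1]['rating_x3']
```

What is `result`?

6

take 6 rows with smallest rating:
   rating customer
9       1     Hana
4       2      Max
8       2      Jon
5       3     Hana
1       4     Lena
7       4     Lena
group by customer, min of rating:
customer
Hana    1
Jon     2
Lena    4
Max     2
Name: rating, dtype: int64
reset_index():
  customer  rating
0     Hana       1
1      Jon       2
2     Lena       4
3      Max       2
add column rating_x3 = t['rating'] * 3:
  customer  rating  rating_x3
0     Hana       1          3
1      Jon       2          6
2     Lena       4         12
3      Max       2          6
Reading off the value at position 1, column 'rating_x3', we get 6.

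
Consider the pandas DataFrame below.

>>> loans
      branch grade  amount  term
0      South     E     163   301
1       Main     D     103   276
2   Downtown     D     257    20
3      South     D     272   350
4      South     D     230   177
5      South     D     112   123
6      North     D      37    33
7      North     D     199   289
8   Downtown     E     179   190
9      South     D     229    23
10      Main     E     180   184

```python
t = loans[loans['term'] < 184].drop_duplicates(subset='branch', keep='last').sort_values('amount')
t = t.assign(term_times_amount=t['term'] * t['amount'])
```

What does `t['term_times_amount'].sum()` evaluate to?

filter rows where term < 184:
     branch grade  amount  term
2  Downtown     D     257    20
4     South     D     230   177
5     South     D     112   123
6     North     D      37    33
9     South     D     229    23
drop duplicate branch (keep=last):
     branch grade  amount  term
2  Downtown     D     257    20
6     North     D      37    33
9     South     D     229    23
sort by amount:
     branch grade  amount  term
6     North     D      37    33
9     South     D     229    23
2  Downtown     D     257    20
add column term_times_amount = t['term'] * t['amount']:
     branch grade  amount  term  term_times_amount
6     North     D      37    33               1221
9     South     D     229    23               5267
2  Downtown     D     257    20               5140

11628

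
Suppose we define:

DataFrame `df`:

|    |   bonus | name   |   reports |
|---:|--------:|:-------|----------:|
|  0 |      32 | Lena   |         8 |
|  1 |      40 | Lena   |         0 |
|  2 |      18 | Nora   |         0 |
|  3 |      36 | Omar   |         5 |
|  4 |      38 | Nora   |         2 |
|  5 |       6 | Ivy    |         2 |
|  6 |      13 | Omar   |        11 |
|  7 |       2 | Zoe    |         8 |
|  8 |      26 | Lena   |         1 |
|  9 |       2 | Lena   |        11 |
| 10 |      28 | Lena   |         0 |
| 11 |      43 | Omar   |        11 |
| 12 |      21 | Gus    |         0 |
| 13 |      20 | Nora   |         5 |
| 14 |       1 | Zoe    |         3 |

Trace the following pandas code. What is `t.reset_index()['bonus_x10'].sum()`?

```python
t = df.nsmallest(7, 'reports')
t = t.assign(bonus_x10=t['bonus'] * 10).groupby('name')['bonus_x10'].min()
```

710

take 7 rows with smallest reports:
    bonus  name  reports
1      40  Lena        0
2      18  Nora        0
10     28  Lena        0
12     21   Gus        0
8      26  Lena        1
4      38  Nora        2
5       6   Ivy        2
add column bonus_x10 = t['bonus'] * 10:
    bonus  name  reports  bonus_x10
1      40  Lena        0        400
2      18  Nora        0        180
10     28  Lena        0        280
12     21   Gus        0        210
8      26  Lena        1        260
4      38  Nora        2        380
5       6   Ivy        2         60
group by name, min of bonus_x10:
name
Gus     210
Ivy      60
Lena    260
Nora    180
Name: bonus_x10, dtype: int64
reset_index():
   name  bonus_x10
0   Gus        210
1   Ivy         60
2  Lena        260
3  Nora        180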